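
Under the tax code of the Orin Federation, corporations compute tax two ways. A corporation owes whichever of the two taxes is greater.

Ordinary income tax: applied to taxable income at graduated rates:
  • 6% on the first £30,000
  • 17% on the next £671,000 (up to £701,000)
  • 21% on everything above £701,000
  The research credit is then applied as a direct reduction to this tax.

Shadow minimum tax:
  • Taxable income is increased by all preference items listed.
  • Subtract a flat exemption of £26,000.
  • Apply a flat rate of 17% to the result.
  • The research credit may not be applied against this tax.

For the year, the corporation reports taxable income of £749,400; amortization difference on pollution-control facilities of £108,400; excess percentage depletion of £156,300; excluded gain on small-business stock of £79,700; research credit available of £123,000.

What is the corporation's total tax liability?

£181,526

Ordinary income tax:
  £30,000 × 6% = £1,800
  £671,000 × 17% = £114,070
  £48,400 × 21% = £10,164
  → £126,034
  Less research credit £123,000 → £3,034

Shadow minimum tax:
  Adjusted income: £749,400 + £108,400 + £156,300 + £79,700 = £1,093,800
  Less exemption £26,000 → base £1,067,800
  £1,067,800 × 17% = £181,526

£181,526 > £3,034, so the shadow minimum tax is the binding amount.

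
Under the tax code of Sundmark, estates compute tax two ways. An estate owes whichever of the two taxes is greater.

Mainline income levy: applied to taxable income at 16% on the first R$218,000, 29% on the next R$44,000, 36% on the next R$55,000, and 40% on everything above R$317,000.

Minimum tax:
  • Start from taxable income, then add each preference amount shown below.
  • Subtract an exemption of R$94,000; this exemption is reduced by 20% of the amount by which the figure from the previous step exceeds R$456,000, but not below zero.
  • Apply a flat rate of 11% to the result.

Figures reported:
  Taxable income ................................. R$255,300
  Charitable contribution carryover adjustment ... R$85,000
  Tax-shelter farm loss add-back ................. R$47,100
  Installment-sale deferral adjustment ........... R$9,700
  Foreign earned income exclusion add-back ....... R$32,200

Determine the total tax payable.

Minimum tax:
  Adjusted income: R$255,300 + R$85,000 + R$47,100 + R$9,700 + R$32,200 = R$429,300
  Exemption: R$429,300 ≤ R$456,000, so full R$94,000 applies
  Base: R$429,300 − R$94,000 = R$335,300
  R$335,300 × 11% = R$36,883

Mainline income levy:
  R$218,000 × 16% = R$34,880
  R$37,300 × 29% = R$10,817
  → R$45,697

R$45,697 > R$36,883, so the mainline income levy governs.

R$45,697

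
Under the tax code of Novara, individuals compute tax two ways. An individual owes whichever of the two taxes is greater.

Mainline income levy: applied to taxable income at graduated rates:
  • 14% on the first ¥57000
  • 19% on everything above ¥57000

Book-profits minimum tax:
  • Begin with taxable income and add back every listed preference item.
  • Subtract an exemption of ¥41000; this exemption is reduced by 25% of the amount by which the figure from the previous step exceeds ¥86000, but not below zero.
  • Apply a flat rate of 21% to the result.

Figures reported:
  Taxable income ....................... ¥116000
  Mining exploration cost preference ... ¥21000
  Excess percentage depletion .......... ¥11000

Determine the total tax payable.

¥25725

Mainline income levy:
  ¥57000 × 14% = ¥7980
  ¥59000 × 19% = ¥11210
  → ¥19190

Book-profits minimum tax:
  Adjusted income: ¥116000 + ¥21000 + ¥11000 = ¥148000
  Exemption: ¥41000 − 25% × (¥148000 − ¥86000) = ¥41000 − ¥15500 = ¥25500
  Base: ¥148000 − ¥25500 = ¥122500
  ¥122500 × 21% = ¥25725

¥25725 > ¥19190, so the book-profits minimum tax is the binding amount.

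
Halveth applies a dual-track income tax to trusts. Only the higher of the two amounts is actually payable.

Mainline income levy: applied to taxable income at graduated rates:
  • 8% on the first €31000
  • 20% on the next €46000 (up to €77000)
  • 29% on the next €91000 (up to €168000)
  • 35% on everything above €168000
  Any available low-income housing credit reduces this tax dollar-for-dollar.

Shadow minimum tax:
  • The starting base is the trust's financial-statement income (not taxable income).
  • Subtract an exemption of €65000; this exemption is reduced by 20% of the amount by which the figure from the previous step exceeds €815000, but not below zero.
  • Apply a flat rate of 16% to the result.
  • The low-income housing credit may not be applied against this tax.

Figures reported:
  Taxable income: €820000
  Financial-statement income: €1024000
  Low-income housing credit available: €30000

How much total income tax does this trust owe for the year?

Mainline income levy:
  €31000 × 8% = €2480
  €46000 × 20% = €9200
  €91000 × 29% = €26390
  €652000 × 35% = €228200
  → €266270
  Less low-income housing credit €30000 → €236270

Shadow minimum tax:
  Base (financial-statement income): €1024000
  Exemption: €65000 − 20% × (€1024000 − €815000) = €65000 − €41800 = €23200
  Base: €1024000 − €23200 = €1000800
  €1000800 × 16% = €160128

€236270 > €160128, so the mainline income levy governs.

€236270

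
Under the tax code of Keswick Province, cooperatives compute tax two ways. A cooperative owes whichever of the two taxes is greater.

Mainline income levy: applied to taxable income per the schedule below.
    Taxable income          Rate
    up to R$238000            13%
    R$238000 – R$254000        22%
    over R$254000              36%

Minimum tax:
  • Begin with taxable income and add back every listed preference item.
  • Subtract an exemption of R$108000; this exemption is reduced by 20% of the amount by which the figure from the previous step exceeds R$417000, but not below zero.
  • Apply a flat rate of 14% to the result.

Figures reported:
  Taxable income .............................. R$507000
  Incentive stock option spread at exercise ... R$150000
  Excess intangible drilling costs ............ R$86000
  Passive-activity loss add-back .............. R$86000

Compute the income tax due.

R$125540

Mainline income levy:
  R$238000 × 13% = R$30940
  R$16000 × 22% = R$3520
  R$253000 × 36% = R$91080
  → R$125540

Minimum tax:
  Adjusted income: R$507000 + R$150000 + R$86000 + R$86000 = R$829000
  Exemption: R$108000 − 20% × (R$829000 − R$417000) = R$108000 − R$82400 = R$25600
  Base: R$829000 − R$25600 = R$803400
  R$803400 × 14% = R$112476

R$125540 > R$112476, so the mainline income levy governs.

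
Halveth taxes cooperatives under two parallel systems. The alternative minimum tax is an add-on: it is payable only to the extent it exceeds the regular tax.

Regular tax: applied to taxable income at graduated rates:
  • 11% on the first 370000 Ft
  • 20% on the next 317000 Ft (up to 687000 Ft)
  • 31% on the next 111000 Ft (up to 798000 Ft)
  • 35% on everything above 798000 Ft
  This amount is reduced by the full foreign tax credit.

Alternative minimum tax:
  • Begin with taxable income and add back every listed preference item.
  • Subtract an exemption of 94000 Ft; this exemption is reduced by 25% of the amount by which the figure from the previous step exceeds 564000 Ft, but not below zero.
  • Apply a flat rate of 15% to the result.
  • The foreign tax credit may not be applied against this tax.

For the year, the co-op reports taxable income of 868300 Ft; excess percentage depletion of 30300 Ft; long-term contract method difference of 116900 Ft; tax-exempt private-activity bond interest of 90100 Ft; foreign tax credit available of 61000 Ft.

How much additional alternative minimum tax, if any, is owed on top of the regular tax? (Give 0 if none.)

63725 Ft

Regular tax:
  370000 Ft × 11% = 40700 Ft
  317000 Ft × 20% = 63400 Ft
  111000 Ft × 31% = 34410 Ft
  70300 Ft × 35% = 24605 Ft
  → 163115 Ft
  Less foreign tax credit 61000 Ft → 102115 Ft

Alternative minimum tax:
  Adjusted income: 868300 Ft + 30300 Ft + 116900 Ft + 90100 Ft = 1105600 Ft
  Exemption: 25% × (1105600 Ft − 564000 Ft) = 135400 Ft ≥ 94000 Ft, so the exemption is fully phased out
  Base: 1105600 Ft − 0 Ft = 1105600 Ft
  1105600 Ft × 15% = 165840 Ft

Excess of alternative minimum tax over regular tax: 165840 Ft − 102115 Ft = 63725 Ft.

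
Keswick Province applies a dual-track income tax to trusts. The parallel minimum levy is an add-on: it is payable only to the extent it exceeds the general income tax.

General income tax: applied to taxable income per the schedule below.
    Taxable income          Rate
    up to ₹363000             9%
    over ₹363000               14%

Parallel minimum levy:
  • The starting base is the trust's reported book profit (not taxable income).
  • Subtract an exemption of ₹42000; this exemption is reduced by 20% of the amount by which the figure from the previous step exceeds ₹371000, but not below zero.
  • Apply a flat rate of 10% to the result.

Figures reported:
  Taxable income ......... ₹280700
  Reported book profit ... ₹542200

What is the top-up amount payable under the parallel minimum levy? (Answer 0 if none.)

General income tax:
  ₹280700 × 9% = ₹25263

Parallel minimum levy:
  Base (reported book profit): ₹542200
  Exemption: ₹42000 − 20% × (₹542200 − ₹371000) = ₹42000 − ₹34240 = ₹7760
  Base: ₹542200 − ₹7760 = ₹534440
  ₹534440 × 10% = ₹53444

Excess of parallel minimum levy over general income tax: ₹53444 − ₹25263 = ₹28181.

₹28181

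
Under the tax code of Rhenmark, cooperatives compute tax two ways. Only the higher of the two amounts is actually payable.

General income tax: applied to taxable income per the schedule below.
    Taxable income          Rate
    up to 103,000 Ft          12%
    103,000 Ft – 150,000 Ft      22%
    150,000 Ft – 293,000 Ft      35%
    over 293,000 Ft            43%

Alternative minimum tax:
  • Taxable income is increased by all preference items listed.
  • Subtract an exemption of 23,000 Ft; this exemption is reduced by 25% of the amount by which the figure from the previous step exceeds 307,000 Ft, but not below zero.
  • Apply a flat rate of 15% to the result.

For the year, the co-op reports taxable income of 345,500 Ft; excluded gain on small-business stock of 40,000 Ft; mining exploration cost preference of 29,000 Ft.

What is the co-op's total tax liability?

95,325 Ft

General income tax:
  103,000 Ft × 12% = 12,360 Ft
  47,000 Ft × 22% = 10,340 Ft
  143,000 Ft × 35% = 50,050 Ft
  52,500 Ft × 43% = 22,575 Ft
  → 95,325 Ft

Alternative minimum tax:
  Adjusted income: 345,500 Ft + 40,000 Ft + 29,000 Ft = 414,500 Ft
  Exemption: 25% × (414,500 Ft − 307,000 Ft) = 26,875 Ft ≥ 23,000 Ft, so the exemption is fully phased out
  Base: 414,500 Ft − 0 Ft = 414,500 Ft
  414,500 Ft × 15% = 62,175 Ft

95,325 Ft > 62,175 Ft, so the general income tax governs.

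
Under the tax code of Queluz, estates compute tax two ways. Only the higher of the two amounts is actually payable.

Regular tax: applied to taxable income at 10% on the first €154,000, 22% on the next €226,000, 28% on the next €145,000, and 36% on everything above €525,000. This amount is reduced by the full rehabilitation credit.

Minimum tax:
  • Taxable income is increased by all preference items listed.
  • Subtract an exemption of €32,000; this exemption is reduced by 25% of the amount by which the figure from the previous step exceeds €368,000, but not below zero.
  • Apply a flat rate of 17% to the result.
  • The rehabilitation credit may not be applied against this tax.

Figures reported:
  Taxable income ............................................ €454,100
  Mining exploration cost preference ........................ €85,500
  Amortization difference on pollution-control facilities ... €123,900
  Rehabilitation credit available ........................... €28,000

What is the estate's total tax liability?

€112,795

Minimum tax:
  Adjusted income: €454,100 + €85,500 + €123,900 = €663,500
  Exemption: 25% × (€663,500 − €368,000) = €73,875 ≥ €32,000, so the exemption is fully phased out
  Base: €663,500 − €0 = €663,500
  €663,500 × 17% = €112,795

Regular tax:
  €154,000 × 10% = €15,400
  €226,000 × 22% = €49,720
  €74,100 × 28% = €20,748
  → €85,868
  Less rehabilitation credit €28,000 → €57,868

€112,795 > €57,868, so the minimum tax is the binding amount.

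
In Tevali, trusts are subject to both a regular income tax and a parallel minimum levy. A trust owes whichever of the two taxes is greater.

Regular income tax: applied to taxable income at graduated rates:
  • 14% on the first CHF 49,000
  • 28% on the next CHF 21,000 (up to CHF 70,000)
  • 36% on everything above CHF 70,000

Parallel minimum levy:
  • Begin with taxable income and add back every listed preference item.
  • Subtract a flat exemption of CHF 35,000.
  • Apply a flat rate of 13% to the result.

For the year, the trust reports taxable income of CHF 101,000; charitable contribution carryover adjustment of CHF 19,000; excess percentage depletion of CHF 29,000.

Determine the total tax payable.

CHF 23,900

Parallel minimum levy:
  Adjusted income: CHF 101,000 + CHF 19,000 + CHF 29,000 = CHF 149,000
  Less exemption CHF 35,000 → base CHF 114,000
  CHF 114,000 × 13% = CHF 14,820

Regular income tax:
  CHF 49,000 × 14% = CHF 6,860
  CHF 21,000 × 28% = CHF 5,880
  CHF 31,000 × 36% = CHF 11,160
  → CHF 23,900

CHF 23,900 > CHF 14,820, so the regular income tax governs.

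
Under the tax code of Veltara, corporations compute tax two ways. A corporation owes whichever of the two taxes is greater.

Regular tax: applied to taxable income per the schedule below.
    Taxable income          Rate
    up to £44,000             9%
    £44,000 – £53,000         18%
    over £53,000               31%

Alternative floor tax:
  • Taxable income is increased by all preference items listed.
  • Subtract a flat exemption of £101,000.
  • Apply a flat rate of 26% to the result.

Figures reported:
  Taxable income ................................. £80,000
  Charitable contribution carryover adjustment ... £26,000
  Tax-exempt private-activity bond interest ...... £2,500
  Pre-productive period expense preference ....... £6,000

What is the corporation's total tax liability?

£13,950

Alternative floor tax:
  Adjusted income: £80,000 + £26,000 + £2,500 + £6,000 = £114,500
  Less exemption £101,000 → base £13,500
  £13,500 × 26% = £3,510

Regular tax:
  £44,000 × 9% = £3,960
  £9,000 × 18% = £1,620
  £27,000 × 31% = £8,370
  → £13,950

£13,950 > £3,510, so the regular tax governs.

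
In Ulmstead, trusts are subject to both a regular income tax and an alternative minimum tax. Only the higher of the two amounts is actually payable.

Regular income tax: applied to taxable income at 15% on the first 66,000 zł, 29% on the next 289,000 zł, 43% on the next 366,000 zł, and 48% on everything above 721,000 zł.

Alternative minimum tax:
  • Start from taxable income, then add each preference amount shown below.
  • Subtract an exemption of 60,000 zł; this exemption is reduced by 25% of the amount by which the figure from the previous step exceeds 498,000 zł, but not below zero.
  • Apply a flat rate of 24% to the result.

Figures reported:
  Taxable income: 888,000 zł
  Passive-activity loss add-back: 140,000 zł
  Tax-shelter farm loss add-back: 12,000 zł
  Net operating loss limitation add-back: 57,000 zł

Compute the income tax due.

Regular income tax:
  66,000 zł × 15% = 9,900 zł
  289,000 zł × 29% = 83,810 zł
  366,000 zł × 43% = 157,380 zł
  167,000 zł × 48% = 80,160 zł
  → 331,250 zł

Alternative minimum tax:
  Adjusted income: 888,000 zł + 140,000 zł + 12,000 zł + 57,000 zł = 1,097,000 zł
  Exemption: 25% × (1,097,000 zł − 498,000 zł) = 149,750 zł ≥ 60,000 zł, so the exemption is fully phased out
  Base: 1,097,000 zł − 0 zł = 1,097,000 zł
  1,097,000 zł × 24% = 263,280 zł

331,250 zł > 263,280 zł, so the regular income tax governs.

331,250 zł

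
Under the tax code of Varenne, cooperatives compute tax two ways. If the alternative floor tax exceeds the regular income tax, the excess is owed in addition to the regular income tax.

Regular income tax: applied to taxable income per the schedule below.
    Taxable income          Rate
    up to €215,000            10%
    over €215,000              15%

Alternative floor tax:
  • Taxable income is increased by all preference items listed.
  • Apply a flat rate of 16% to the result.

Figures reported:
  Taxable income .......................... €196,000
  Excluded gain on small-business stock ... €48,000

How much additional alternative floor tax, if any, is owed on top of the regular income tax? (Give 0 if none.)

€19,440

Regular income tax:
  €196,000 × 10% = €19,600

Alternative floor tax:
  Adjusted income: €196,000 + €48,000 = €244,000
  €244,000 × 16% = €39,040

Excess of alternative floor tax over regular income tax: €39,040 − €19,600 = €19,440.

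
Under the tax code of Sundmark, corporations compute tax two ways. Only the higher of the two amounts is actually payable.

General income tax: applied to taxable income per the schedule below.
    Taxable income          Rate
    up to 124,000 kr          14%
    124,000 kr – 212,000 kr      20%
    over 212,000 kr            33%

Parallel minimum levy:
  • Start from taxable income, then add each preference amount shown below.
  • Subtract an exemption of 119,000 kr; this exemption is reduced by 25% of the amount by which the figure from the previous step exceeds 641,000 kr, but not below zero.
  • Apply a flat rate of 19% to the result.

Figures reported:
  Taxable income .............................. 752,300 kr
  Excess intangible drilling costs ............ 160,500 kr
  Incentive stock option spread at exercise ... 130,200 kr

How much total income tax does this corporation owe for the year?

General income tax:
  124,000 kr × 14% = 17,360 kr
  88,000 kr × 20% = 17,600 kr
  540,300 kr × 33% = 178,299 kr
  → 213,259 kr

Parallel minimum levy:
  Adjusted income: 752,300 kr + 160,500 kr + 130,200 kr = 1,043,000 kr
  Exemption: 119,000 kr − 25% × (1,043,000 kr − 641,000 kr) = 119,000 kr − 100,500 kr = 18,500 kr
  Base: 1,043,000 kr − 18,500 kr = 1,024,500 kr
  1,024,500 kr × 19% = 194,655 kr

213,259 kr > 194,655 kr, so the general income tax governs.

213,259 kr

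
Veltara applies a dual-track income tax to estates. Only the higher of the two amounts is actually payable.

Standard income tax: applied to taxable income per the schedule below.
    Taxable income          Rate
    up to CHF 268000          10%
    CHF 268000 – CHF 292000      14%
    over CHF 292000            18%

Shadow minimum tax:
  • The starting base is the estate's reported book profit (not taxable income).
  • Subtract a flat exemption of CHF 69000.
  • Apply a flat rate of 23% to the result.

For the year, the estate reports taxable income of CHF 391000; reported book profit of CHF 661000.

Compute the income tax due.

CHF 136160

Shadow minimum tax:
  Base (reported book profit): CHF 661000
  Less exemption CHF 69000 → base CHF 592000
  CHF 592000 × 23% = CHF 136160

Standard income tax:
  CHF 268000 × 10% = CHF 26800
  CHF 24000 × 14% = CHF 3360
  CHF 99000 × 18% = CHF 17820
  → CHF 47980

CHF 136160 > CHF 47980, so the shadow minimum tax is the binding amount.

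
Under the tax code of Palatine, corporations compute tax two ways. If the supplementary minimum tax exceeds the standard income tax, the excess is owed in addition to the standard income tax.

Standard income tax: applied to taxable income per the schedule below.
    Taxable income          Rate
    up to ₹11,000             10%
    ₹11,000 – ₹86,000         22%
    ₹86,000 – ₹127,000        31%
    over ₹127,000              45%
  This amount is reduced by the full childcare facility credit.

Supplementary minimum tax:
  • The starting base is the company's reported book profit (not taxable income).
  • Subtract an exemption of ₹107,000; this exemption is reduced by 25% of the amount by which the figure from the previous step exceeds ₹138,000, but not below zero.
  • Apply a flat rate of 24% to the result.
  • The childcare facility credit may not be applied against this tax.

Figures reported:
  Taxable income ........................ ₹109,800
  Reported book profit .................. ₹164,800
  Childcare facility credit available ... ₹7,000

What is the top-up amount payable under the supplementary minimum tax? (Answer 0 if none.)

Standard income tax:
  ₹11,000 × 10% = ₹1,100
  ₹75,000 × 22% = ₹16,500
  ₹23,800 × 31% = ₹7,378
  → ₹24,978
  Less childcare facility credit ₹7,000 → ₹17,978

Supplementary minimum tax:
  Base (reported book profit): ₹164,800
  Exemption: ₹107,000 − 25% × (₹164,800 − ₹138,000) = ₹107,000 − ₹6,700 = ₹100,300
  Base: ₹164,800 − ₹100,300 = ₹64,500
  ₹64,500 × 24% = ₹15,480

₹15,480 ≤ ₹17,978, so no add-on is due.

₹0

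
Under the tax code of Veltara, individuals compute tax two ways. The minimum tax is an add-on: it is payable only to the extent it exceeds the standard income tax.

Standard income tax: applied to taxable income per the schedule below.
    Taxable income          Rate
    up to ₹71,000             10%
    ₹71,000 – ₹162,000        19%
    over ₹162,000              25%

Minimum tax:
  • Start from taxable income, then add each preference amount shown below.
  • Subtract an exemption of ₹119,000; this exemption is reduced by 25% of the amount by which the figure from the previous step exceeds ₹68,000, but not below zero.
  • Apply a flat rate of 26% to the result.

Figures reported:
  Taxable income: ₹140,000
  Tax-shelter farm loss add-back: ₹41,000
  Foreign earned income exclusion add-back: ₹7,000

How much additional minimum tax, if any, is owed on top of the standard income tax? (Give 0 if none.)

Standard income tax:
  ₹71,000 × 10% = ₹7,100
  ₹69,000 × 19% = ₹13,110
  → ₹20,210

Minimum tax:
  Adjusted income: ₹140,000 + ₹41,000 + ₹7,000 = ₹188,000
  Exemption: ₹119,000 − 25% × (₹188,000 − ₹68,000) = ₹119,000 − ₹30,000 = ₹89,000
  Base: ₹188,000 − ₹89,000 = ₹99,000
  ₹99,000 × 26% = ₹25,740

Excess of minimum tax over standard income tax: ₹25,740 − ₹20,210 = ₹5,530.

₹5,530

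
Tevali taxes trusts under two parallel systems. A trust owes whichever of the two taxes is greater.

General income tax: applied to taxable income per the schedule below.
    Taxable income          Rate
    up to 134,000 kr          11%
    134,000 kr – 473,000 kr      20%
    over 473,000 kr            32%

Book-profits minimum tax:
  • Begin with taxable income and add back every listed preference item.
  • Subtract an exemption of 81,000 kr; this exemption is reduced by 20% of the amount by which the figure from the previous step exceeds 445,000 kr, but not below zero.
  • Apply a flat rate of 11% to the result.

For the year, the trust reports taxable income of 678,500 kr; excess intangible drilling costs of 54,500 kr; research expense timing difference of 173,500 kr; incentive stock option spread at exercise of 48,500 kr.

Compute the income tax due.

148,300 kr

General income tax:
  134,000 kr × 11% = 14,740 kr
  339,000 kr × 20% = 67,800 kr
  205,500 kr × 32% = 65,760 kr
  → 148,300 kr

Book-profits minimum tax:
  Adjusted income: 678,500 kr + 54,500 kr + 173,500 kr + 48,500 kr = 955,000 kr
  Exemption: 20% × (955,000 kr − 445,000 kr) = 102,000 kr ≥ 81,000 kr, so the exemption is fully phased out
  Base: 955,000 kr − 0 kr = 955,000 kr
  955,000 kr × 11% = 105,050 kr

148,300 kr > 105,050 kr, so the general income tax governs.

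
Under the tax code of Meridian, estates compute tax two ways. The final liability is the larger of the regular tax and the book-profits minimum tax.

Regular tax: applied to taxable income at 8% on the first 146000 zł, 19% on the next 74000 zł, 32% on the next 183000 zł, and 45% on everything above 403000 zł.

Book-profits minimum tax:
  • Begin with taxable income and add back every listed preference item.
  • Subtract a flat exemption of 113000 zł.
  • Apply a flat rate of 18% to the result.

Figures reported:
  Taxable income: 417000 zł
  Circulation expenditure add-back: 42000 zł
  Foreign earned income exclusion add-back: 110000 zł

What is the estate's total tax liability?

90600 zł

Regular tax:
  146000 zł × 8% = 11680 zł
  74000 zł × 19% = 14060 zł
  183000 zł × 32% = 58560 zł
  14000 zł × 45% = 6300 zł
  → 90600 zł

Book-profits minimum tax:
  Adjusted income: 417000 zł + 42000 zł + 110000 zł = 569000 zł
  Less exemption 113000 zł → base 456000 zł
  456000 zł × 18% = 82080 zł

90600 zł > 82080 zł, so the regular tax governs.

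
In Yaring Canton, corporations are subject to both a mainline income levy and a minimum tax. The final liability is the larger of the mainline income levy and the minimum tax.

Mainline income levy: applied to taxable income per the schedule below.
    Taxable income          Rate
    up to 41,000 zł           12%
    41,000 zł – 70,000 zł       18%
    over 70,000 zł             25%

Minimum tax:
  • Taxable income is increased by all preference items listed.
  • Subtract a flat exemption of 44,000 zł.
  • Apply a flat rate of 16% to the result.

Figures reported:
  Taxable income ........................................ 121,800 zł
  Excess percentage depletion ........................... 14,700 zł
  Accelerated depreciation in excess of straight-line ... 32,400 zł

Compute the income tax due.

Mainline income levy:
  41,000 zł × 12% = 4,920 zł
  29,000 zł × 18% = 5,220 zł
  51,800 zł × 25% = 12,950 zł
  → 23,090 zł

Minimum tax:
  Adjusted income: 121,800 zł + 14,700 zł + 32,400 zł = 168,900 zł
  Less exemption 44,000 zł → base 124,900 zł
  124,900 zł × 16% = 19,984 zł

23,090 zł > 19,984 zł, so the mainline income levy governs.

23,090 zł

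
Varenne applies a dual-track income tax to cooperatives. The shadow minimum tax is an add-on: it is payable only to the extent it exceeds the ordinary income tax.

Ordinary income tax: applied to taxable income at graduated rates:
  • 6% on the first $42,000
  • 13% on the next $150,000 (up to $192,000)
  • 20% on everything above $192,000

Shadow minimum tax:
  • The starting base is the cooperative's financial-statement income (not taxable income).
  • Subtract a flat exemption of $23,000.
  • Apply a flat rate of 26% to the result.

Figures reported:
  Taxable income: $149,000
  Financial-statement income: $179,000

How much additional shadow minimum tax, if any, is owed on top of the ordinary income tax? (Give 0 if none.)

$24,130

Ordinary income tax:
  $42,000 × 6% = $2,520
  $107,000 × 13% = $13,910
  → $16,430

Shadow minimum tax:
  Base (financial-statement income): $179,000
  Less exemption $23,000 → base $156,000
  $156,000 × 26% = $40,560

Excess of shadow minimum tax over ordinary income tax: $40,560 − $16,430 = $24,130.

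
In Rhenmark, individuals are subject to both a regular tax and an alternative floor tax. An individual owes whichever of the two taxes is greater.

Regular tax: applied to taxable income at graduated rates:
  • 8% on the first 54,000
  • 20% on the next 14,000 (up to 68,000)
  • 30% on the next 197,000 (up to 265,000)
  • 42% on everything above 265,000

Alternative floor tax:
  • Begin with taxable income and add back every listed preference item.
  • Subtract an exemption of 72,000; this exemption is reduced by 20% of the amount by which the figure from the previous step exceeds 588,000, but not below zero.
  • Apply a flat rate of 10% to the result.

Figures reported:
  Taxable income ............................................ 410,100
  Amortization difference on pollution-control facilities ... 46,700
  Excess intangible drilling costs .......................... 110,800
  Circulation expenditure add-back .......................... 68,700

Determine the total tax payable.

Regular tax:
  54,000 × 8% = 4,320
  14,000 × 20% = 2,800
  197,000 × 30% = 59,100
  145,100 × 42% = 60,942
  → 127,162

Alternative floor tax:
  Adjusted income: 410,100 + 46,700 + 110,800 + 68,700 = 636,300
  Exemption: 72,000 − 20% × (636,300 − 588,000) = 72,000 − 9,660 = 62,340
  Base: 636,300 − 62,340 = 573,960
  573,960 × 10% = 57,396

127,162 > 57,396, so the regular tax governs.

127,162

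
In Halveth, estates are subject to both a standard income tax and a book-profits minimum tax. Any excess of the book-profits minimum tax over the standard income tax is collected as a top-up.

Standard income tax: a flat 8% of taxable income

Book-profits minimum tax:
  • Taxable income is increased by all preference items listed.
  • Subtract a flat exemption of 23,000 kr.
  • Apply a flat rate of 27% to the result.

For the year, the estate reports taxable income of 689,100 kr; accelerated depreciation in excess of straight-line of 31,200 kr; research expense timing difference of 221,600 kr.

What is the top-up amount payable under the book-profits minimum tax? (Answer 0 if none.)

192,975 kr

Standard income tax:
  689,100 kr × 8% = 55,128 kr

Book-profits minimum tax:
  Adjusted income: 689,100 kr + 31,200 kr + 221,600 kr = 941,900 kr
  Less exemption 23,000 kr → base 918,900 kr
  918,900 kr × 27% = 248,103 kr

Excess of book-profits minimum tax over standard income tax: 248,103 kr − 55,128 kr = 192,975 kr.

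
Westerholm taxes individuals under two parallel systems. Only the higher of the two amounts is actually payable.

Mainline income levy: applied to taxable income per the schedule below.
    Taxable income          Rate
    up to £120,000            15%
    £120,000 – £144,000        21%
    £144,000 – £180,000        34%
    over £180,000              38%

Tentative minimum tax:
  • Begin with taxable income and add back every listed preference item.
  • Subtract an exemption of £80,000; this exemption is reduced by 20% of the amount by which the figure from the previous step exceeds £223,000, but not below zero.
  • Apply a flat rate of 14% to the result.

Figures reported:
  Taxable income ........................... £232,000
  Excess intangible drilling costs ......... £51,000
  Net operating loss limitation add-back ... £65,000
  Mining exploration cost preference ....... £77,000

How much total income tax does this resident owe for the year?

£55,040

Mainline income levy:
  £120,000 × 15% = £18,000
  £24,000 × 21% = £5,040
  £36,000 × 34% = £12,240
  £52,000 × 38% = £19,760
  → £55,040

Tentative minimum tax:
  Adjusted income: £232,000 + £51,000 + £65,000 + £77,000 = £425,000
  Exemption: £80,000 − 20% × (£425,000 − £223,000) = £80,000 − £40,400 = £39,600
  Base: £425,000 − £39,600 = £385,400
  £385,400 × 14% = £53,956

£55,040 > £53,956, so the mainline income levy governs.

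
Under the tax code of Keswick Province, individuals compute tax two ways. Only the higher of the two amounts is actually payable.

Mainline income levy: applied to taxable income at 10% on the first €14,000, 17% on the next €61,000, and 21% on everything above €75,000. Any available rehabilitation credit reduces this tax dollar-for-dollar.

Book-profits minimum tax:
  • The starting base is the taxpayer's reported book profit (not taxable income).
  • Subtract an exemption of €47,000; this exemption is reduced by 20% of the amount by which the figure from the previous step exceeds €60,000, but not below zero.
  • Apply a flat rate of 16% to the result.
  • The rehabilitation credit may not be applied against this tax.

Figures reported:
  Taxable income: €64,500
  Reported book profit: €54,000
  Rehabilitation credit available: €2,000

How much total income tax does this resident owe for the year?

Book-profits minimum tax:
  Base (reported book profit): €54,000
  Exemption: €54,000 ≤ €60,000, so full €47,000 applies
  Base: €54,000 − €47,000 = €7,000
  €7,000 × 16% = €1,120

Mainline income levy:
  €14,000 × 10% = €1,400
  €50,500 × 17% = €8,585
  → €9,985
  Less rehabilitation credit €2,000 → €7,985

€7,985 > €1,120, so the mainline income levy governs.

€7,985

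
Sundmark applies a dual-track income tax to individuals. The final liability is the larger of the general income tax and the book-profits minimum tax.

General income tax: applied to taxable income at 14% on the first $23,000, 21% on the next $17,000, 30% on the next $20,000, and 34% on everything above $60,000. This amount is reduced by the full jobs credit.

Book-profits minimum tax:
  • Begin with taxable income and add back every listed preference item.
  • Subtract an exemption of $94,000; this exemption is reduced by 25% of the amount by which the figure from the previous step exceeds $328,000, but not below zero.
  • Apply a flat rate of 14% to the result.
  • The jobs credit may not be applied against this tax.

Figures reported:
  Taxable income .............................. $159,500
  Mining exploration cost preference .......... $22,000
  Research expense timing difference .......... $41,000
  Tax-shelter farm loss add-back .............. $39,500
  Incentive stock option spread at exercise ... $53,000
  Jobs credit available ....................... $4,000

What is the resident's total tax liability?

General income tax:
  $23,000 × 14% = $3,220
  $17,000 × 21% = $3,570
  $20,000 × 30% = $6,000
  $99,500 × 34% = $33,830
  → $46,620
  Less jobs credit $4,000 → $42,620

Book-profits minimum tax:
  Adjusted income: $159,500 + $22,000 + $41,000 + $39,500 + $53,000 = $315,000
  Exemption: $315,000 ≤ $328,000, so full $94,000 applies
  Base: $315,000 − $94,000 = $221,000
  $221,000 × 14% = $30,940

$42,620 > $30,940, so the general income tax governs.

$42,620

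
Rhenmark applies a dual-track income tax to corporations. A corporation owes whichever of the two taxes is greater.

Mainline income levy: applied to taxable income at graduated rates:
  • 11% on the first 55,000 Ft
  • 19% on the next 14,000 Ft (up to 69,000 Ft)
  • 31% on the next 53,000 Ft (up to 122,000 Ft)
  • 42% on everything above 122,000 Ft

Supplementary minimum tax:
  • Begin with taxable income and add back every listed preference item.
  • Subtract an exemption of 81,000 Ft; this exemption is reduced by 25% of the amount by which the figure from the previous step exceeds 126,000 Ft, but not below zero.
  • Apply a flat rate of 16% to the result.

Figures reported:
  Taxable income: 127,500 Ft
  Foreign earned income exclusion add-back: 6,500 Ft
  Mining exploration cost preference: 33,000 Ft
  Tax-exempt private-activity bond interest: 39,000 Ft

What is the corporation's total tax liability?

Supplementary minimum tax:
  Adjusted income: 127,500 Ft + 6,500 Ft + 33,000 Ft + 39,000 Ft = 206,000 Ft
  Exemption: 81,000 Ft − 25% × (206,000 Ft − 126,000 Ft) = 81,000 Ft − 20,000 Ft = 61,000 Ft
  Base: 206,000 Ft − 61,000 Ft = 145,000 Ft
  145,000 Ft × 16% = 23,200 Ft

Mainline income levy:
  55,000 Ft × 11% = 6,050 Ft
  14,000 Ft × 19% = 2,660 Ft
  53,000 Ft × 31% = 16,430 Ft
  5,500 Ft × 42% = 2,310 Ft
  → 27,450 Ft

27,450 Ft > 23,200 Ft, so the mainline income levy governs.

27,450 Ft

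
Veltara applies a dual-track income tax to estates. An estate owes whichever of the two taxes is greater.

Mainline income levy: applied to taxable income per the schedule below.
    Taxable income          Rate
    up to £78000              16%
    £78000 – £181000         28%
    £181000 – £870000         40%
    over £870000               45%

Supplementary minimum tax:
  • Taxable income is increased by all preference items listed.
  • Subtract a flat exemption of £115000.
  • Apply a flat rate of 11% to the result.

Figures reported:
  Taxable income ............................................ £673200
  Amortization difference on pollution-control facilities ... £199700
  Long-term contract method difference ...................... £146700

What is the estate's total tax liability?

£238200

Supplementary minimum tax:
  Adjusted income: £673200 + £199700 + £146700 = £1019600
  Less exemption £115000 → base £904600
  £904600 × 11% = £99506

Mainline income levy:
  £78000 × 16% = £12480
  £103000 × 28% = £28840
  £492200 × 40% = £196880
  → £238200

£238200 > £99506, so the mainline income levy governs.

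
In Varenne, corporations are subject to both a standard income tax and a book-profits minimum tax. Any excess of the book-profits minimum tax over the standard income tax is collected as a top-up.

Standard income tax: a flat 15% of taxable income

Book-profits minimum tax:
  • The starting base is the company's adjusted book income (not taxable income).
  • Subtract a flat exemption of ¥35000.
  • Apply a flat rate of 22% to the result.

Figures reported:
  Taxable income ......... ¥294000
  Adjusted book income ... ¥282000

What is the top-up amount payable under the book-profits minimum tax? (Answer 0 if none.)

¥10240

Standard income tax:
  ¥294000 × 15% = ¥44100

Book-profits minimum tax:
  Base (adjusted book income): ¥282000
  Less exemption ¥35000 → base ¥247000
  ¥247000 × 22% = ¥54340

Excess of book-profits minimum tax over standard income tax: ¥54340 − ¥44100 = ¥10240.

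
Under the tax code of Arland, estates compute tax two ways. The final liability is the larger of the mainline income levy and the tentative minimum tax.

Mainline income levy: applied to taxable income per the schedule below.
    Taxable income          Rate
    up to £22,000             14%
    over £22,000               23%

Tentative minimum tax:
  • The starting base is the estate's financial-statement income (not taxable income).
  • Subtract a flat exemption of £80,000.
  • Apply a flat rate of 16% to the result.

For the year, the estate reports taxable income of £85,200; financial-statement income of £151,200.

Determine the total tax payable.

Mainline income levy:
  £22,000 × 14% = £3,080
  £63,200 × 23% = £14,536
  → £17,616

Tentative minimum tax:
  Base (financial-statement income): £151,200
  Less exemption £80,000 → base £71,200
  £71,200 × 16% = £11,392

£17,616 > £11,392, so the mainline income levy governs.

£17,616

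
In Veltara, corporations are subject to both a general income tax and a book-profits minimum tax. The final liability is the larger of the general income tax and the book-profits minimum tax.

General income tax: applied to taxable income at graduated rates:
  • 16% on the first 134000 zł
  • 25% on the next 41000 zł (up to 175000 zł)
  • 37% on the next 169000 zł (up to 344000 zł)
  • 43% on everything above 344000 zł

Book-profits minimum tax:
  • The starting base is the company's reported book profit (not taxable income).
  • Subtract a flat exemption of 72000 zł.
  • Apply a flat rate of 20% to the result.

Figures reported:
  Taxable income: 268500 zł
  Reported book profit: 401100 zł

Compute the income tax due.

66285 zł

Book-profits minimum tax:
  Base (reported book profit): 401100 zł
  Less exemption 72000 zł → base 329100 zł
  329100 zł × 20% = 65820 zł

General income tax:
  134000 zł × 16% = 21440 zł
  41000 zł × 25% = 10250 zł
  93500 zł × 37% = 34595 zł
  → 66285 zł

66285 zł > 65820 zł, so the general income tax governs.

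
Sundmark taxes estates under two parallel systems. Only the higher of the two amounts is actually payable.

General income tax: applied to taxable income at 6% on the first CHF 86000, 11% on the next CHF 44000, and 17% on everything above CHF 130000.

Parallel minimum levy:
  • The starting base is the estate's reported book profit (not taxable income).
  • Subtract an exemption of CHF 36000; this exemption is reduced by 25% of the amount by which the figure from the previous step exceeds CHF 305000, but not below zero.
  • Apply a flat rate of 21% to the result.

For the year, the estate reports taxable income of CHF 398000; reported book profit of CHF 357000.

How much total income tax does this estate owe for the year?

General income tax:
  CHF 86000 × 6% = CHF 5160
  CHF 44000 × 11% = CHF 4840
  CHF 268000 × 17% = CHF 45560
  → CHF 55560

Parallel minimum levy:
  Base (reported book profit): CHF 357000
  Exemption: CHF 36000 − 25% × (CHF 357000 − CHF 305000) = CHF 36000 − CHF 13000 = CHF 23000
  Base: CHF 357000 − CHF 23000 = CHF 334000
  CHF 334000 × 21% = CHF 70140

CHF 70140 > CHF 55560, so the parallel minimum levy is the binding amount.

CHF 70140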